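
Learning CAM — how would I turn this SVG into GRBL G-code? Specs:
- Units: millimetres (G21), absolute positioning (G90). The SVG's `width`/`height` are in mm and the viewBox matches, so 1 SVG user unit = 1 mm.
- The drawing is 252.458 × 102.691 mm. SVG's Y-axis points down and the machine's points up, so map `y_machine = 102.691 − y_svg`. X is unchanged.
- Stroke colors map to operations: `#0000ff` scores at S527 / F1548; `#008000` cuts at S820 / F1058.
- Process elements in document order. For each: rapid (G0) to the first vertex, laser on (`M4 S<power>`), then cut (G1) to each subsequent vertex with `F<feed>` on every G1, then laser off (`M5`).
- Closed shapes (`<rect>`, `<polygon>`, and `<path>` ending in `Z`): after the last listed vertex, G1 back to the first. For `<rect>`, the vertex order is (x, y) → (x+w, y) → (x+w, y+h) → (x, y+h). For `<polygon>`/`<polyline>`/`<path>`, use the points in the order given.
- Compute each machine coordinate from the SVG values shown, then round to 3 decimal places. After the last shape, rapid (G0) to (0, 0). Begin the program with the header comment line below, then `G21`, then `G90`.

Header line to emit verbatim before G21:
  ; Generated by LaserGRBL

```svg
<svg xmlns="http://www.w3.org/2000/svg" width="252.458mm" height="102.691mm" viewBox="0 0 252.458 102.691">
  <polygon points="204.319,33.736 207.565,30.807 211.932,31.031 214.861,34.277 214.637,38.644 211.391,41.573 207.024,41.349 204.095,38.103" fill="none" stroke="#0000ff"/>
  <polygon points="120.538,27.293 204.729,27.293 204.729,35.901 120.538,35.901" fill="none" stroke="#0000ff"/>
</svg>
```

viewBox `0 0 252.458 102.691` with mm width/height → 1 unit = 1 mm. Flip: y_m = 102.691 − y_svg.

**Shape 1** — `<polygon>` regular polygon, stroke `#0000ff` → score (S527, F1548). Machine vertices: (204.319,68.955) → (207.565,71.884) → (211.932,71.660) → (214.861,68.414) → (214.637,64.047) → (211.391,61.118) → (207.024,61.342) → (204.095,64.588) → (204.319,68.955). Closed: final G1 returns to the first vertex.

**Shape 2** — `<polygon>` rectangle, stroke `#0000ff` → score (S527, F1548). Machine vertices: (120.538,75.398) → (204.729,75.398) → (204.729,66.790) → (120.538,66.790) → (120.538,75.398). Closed: final G1 returns to the first vertex.

; Generated by LaserGRBL
G21
G90
G0 X204.319 Y68.955
M4 S527
G1 X207.565 Y71.884 F1548
G1 X211.932 Y71.660 F1548
G1 X214.861 Y68.414 F1548
G1 X214.637 Y64.047 F1548
G1 X211.391 Y61.118 F1548
G1 X207.024 Y61.342 F1548
G1 X204.095 Y64.588 F1548
G1 X204.319 Y68.955 F1548
M5
G0 X120.538 Y75.398
M4 S527
G1 X204.729 Y75.398 F1548
G1 X204.729 Y66.790 F1548
G1 X120.538 Y66.790 F1548
G1 X120.538 Y75.398 F1548
M5
G0 X0.000 Y0.000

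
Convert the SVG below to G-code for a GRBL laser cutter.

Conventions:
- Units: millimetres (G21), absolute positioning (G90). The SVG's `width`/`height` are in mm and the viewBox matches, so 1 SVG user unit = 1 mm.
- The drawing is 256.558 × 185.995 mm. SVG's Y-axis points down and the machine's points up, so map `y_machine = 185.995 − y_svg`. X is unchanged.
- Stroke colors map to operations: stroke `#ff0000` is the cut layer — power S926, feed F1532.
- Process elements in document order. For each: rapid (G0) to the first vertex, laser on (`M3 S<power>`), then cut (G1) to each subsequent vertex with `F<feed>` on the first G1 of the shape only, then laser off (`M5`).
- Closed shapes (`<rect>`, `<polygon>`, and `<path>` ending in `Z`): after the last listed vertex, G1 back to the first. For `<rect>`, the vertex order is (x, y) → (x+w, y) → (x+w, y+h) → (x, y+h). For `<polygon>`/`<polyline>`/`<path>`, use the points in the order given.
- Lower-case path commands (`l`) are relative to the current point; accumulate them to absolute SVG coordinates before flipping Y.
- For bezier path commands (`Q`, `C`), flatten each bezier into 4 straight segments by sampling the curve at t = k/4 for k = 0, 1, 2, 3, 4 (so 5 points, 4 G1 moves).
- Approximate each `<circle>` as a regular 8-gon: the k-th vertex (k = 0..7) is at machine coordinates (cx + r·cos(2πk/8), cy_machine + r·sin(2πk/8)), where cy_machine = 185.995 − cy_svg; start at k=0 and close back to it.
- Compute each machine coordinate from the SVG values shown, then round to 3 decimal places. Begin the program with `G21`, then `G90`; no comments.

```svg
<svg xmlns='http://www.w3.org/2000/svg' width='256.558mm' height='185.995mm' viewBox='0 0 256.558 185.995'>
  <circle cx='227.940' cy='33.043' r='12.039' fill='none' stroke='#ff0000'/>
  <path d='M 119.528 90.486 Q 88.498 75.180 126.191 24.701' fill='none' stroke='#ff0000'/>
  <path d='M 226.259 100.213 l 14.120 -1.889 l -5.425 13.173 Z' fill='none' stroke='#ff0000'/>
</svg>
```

Since the viewBox matches the mm dimensions, user units are millimetres directly. The only transform is the Y-flip y_m = 185.995 − y_svg.

Shape 1 is a circle drawn with `<circle>`. Its stroke #ff0000 means cut at S926, F1532. After flipping Y the toolpath is (239.979,152.952) → (236.453,161.465) → (227.940,164.991) → (219.427,161.465) → (215.901,152.952) → (219.427,144.439) → (227.940,140.913) → (236.453,144.439) → (239.979,152.952), returning to the start.

Shape 2 is a quadratic bezier drawn with `<path>`. Its stroke #ff0000 means cut at S926, F1532. After flipping Y the toolpath is (119.528,95.509) → (108.308,105.360) → (105.679,119.608) → (111.640,138.253) → (126.191,161.294).

Shape 3 is a regular polygon drawn with `<path>`. Its stroke #ff0000 means cut at S926, F1532. After flipping Y the toolpath is (226.259,85.782) → (240.379,87.671) → (234.954,74.498) → (226.259,85.782), returning to the start.

G21
G90
G0 X239.979 Y152.952
M3 S926
G1 X236.453 Y161.465 F1532
G1 X227.940 Y164.991
G1 X219.427 Y161.465
G1 X215.901 Y152.952
G1 X219.427 Y144.439
G1 X227.940 Y140.913
G1 X236.453 Y144.439
G1 X239.979 Y152.952
M5
G0 X119.528 Y95.509
M3 S926
G1 X108.308 Y105.360 F1532
G1 X105.679 Y119.608
G1 X111.640 Y138.253
G1 X126.191 Y161.294
M5
G0 X226.259 Y85.782
M3 S926
G1 X240.379 Y87.671 F1532
G1 X234.954 Y74.498
G1 X226.259 Y85.782
M5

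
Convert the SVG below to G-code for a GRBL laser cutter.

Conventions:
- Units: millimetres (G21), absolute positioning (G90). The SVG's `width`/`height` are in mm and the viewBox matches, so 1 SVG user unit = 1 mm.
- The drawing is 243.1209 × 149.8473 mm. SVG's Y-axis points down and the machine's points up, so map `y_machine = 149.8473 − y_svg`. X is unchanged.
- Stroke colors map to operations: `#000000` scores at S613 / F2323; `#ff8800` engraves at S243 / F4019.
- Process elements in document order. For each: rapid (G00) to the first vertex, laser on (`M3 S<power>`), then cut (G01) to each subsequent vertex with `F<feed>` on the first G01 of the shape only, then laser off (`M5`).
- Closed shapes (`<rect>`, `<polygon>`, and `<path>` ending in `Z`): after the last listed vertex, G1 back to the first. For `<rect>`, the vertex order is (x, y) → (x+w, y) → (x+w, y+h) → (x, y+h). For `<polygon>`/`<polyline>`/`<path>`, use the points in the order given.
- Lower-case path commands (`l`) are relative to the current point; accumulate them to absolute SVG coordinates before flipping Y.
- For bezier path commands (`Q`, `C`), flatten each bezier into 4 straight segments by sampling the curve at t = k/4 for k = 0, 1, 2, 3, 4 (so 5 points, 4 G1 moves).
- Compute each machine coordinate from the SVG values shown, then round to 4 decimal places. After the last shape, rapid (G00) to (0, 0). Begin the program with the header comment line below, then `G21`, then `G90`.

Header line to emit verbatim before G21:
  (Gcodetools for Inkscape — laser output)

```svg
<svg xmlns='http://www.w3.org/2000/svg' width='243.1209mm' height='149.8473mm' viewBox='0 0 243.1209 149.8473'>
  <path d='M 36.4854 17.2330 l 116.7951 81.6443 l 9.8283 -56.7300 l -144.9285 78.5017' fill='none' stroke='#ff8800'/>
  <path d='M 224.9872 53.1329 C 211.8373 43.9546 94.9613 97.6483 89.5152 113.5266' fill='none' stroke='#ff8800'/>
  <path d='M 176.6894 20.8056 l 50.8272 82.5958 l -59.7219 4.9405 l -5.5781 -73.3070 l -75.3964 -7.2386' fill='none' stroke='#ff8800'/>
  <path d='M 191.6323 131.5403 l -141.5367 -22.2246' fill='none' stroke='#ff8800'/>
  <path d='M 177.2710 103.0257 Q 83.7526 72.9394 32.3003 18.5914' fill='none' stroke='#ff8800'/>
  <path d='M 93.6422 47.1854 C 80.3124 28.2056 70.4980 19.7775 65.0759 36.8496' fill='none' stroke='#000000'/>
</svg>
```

(Gcodetools for Inkscape — laser output)
G21
G90
G00 X36.4854 Y132.6143
M3 S243
G01 X153.2805 Y50.9700 F4019
G01 X163.1088 Y107.7000
G01 X18.1803 Y29.1983
M5
G00 X224.9872 Y96.7144
M3 S243
G01 X199.0379 Y93.3829 F4019
G01 X154.3623 Y75.9138
G01 X111.1311 Y53.7466
G01 X89.5152 Y36.3207
M5
G00 X176.6894 Y129.0417
M3 S243
G01 X227.5166 Y46.4459 F4019
G01 X167.7947 Y41.5054
G01 X162.2166 Y114.8124
G01 X86.8202 Y122.0510
M5
G00 X191.6323 Y18.3070
M3 S243
G01 X50.0956 Y40.5316 F4019
M5
G00 X177.2710 Y46.8216
M3 S243
G01 X133.1409 Y63.3811 F4019
G01 X94.2691 Y82.9733
G01 X60.6556 Y105.5983
G01 X32.3003 Y131.2559
M5
G00 X93.6422 Y102.6619
M3 S613
G01 X84.3177 Y114.6847 F2323
G01 X76.3937 Y121.3493
G01 X69.9523 Y121.2541
G01 X65.0759 Y112.9977
M5
G00 X0.0000 Y0.0000

viewBox `0 0 243.1209 149.8473` with mm width/height → 1 unit = 1 mm. Flip: y_m = 149.8473 − y_svg.

**Shape 1** — `<path>` open polyline, stroke `#ff8800` → engrave (S243, F4019). Machine vertices: (36.4854,132.6143) → (153.2805,50.9700) → (163.1088,107.7000) → (18.1803,29.1983). Open path.

**Shape 2** — `<path>` cubic bezier, stroke `#ff8800` → engrave (S243, F4019). Control points (SVG): P0=(224.9872,53.1329), P1=(211.8373,43.9546), P2=(94.9613,97.6483), P3=(89.5152,113.5266); sampled at t=k/4. Machine vertices: (224.9872,96.7144) → (199.0379,93.3829) → (154.3623,75.9138) → (111.1311,53.7466) → (89.5152,36.3207). Open path.

**Shape 3** — `<path>` open polyline, stroke `#ff8800` → engrave (S243, F4019). Machine vertices: (176.6894,129.0417) → (227.5166,46.4459) → (167.7947,41.5054) → (162.2166,114.8124) → (86.8202,122.0510). Open path.

**Shape 4** — `<path>` line segment, stroke `#ff8800` → engrave (S243, F4019). Machine vertices: (191.6323,18.3070) → (50.0956,40.5316). Open path.

**Shape 5** — `<path>` quadratic bezier, stroke `#ff8800` → engrave (S243, F4019). Control points (SVG): P0=(177.2710,103.0257), P1=(83.7526,72.9394), P2=(32.3003,18.5914); sampled at t=k/4. Machine vertices: (177.2710,46.8216) → (133.1409,63.3811) → (94.2691,82.9733) → (60.6556,105.5983) → (32.3003,131.2559). Open path.

**Shape 6** — `<path>` cubic bezier, stroke `#000000` → score (S613, F2323). Control points (SVG): P0=(93.6422,47.1854), P1=(80.3124,28.2056), P2=(70.4980,19.7775), P3=(65.0759,36.8496); sampled at t=k/4. Machine vertices: (93.6422,102.6619) → (84.3177,114.6847) → (76.3937,121.3493) → (69.9523,121.2541) → (65.0759,112.9977). Open path.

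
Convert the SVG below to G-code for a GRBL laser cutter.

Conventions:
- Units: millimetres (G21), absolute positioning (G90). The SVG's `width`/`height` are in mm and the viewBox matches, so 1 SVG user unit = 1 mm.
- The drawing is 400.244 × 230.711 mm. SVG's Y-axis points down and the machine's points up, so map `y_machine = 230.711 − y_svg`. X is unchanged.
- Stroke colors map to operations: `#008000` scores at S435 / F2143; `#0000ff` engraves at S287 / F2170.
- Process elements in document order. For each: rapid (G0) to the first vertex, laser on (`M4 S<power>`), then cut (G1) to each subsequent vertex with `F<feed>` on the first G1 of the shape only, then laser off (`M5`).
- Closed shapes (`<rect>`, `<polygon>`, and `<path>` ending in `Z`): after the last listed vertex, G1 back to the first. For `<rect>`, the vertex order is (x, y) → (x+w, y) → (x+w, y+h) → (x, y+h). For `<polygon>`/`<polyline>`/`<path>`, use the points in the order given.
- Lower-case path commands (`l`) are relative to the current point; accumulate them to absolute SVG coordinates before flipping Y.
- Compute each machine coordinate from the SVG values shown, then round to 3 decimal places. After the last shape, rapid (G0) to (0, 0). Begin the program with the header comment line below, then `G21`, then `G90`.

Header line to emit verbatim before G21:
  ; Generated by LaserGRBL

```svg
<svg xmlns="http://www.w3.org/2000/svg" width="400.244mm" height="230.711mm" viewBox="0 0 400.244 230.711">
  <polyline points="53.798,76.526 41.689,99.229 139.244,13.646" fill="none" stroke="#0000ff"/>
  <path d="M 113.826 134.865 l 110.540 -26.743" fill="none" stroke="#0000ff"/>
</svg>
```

1 u = 1 mm; y_m = 230.711 − y.

[1] `<polyline>` open polyline, #0000ff→engrave S287 F2170: (53.798,154.185) → (41.689,131.482) → (139.244,217.065)

[2] `<path>` line segment, #0000ff→engrave S287 F2170: (113.826,95.846) → (224.366,122.589)

; Generated by LaserGRBL
G21
G90
G0 X53.798 Y154.185
M4 S287
G1 X41.689 Y131.482 F2170
G1 X139.244 Y217.065
M5
G0 X113.826 Y95.846
M4 S287
G1 X224.366 Y122.589 F2170
M5
G0 X0.000 Y0.000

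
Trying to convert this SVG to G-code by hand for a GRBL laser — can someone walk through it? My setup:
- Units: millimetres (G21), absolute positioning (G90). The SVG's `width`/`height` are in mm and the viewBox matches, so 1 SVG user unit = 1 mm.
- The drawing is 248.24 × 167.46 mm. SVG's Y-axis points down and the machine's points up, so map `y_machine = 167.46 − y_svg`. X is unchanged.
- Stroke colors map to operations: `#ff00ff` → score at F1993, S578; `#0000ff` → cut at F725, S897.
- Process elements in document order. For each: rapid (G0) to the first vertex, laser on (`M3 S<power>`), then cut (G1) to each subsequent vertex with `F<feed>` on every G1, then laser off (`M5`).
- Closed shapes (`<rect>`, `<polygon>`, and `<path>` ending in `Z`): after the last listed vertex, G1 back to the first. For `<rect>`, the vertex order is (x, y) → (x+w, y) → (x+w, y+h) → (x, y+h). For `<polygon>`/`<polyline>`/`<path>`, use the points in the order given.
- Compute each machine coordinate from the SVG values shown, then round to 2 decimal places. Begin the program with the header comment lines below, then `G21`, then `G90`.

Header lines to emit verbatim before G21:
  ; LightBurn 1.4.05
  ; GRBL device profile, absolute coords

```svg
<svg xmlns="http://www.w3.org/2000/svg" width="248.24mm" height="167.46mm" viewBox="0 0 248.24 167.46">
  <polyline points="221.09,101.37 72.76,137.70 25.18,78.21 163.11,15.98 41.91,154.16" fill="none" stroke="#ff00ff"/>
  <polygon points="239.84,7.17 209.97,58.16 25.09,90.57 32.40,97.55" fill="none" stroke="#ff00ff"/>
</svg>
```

; LightBurn 1.4.05
; GRBL device profile, absolute coords
G21
G90
G0 X221.09 Y66.09
M3 S578
G1 X72.76 Y29.76 F1993
G1 X25.18 Y89.25 F1993
G1 X163.11 Y151.48 F1993
G1 X41.91 Y13.30 F1993
M5
G0 X239.84 Y160.29
M3 S578
G1 X209.97 Y109.30 F1993
G1 X25.09 Y76.89 F1993
G1 X32.40 Y69.91 F1993
G1 X239.84 Y160.29 F1993
M5

viewBox `0 0 248.24 167.46` with mm width/height → 1 unit = 1 mm. Flip: y_m = 167.46 − y_svg.

**Shape 1** — `<polyline>` open polyline, stroke `#ff00ff` → score (S578, F1993). Machine vertices: (221.09,66.09) → (72.76,29.76) → (25.18,89.25) → (163.11,151.48) → (41.91,13.30). Open path.

**Shape 2** — `<polygon>` closed polygon, stroke `#ff00ff` → score (S578, F1993). Machine vertices: (239.84,160.29) → (209.97,109.30) → (25.09,76.89) → (32.40,69.91) → (239.84,160.29). Closed: final G1 returns to the first vertex.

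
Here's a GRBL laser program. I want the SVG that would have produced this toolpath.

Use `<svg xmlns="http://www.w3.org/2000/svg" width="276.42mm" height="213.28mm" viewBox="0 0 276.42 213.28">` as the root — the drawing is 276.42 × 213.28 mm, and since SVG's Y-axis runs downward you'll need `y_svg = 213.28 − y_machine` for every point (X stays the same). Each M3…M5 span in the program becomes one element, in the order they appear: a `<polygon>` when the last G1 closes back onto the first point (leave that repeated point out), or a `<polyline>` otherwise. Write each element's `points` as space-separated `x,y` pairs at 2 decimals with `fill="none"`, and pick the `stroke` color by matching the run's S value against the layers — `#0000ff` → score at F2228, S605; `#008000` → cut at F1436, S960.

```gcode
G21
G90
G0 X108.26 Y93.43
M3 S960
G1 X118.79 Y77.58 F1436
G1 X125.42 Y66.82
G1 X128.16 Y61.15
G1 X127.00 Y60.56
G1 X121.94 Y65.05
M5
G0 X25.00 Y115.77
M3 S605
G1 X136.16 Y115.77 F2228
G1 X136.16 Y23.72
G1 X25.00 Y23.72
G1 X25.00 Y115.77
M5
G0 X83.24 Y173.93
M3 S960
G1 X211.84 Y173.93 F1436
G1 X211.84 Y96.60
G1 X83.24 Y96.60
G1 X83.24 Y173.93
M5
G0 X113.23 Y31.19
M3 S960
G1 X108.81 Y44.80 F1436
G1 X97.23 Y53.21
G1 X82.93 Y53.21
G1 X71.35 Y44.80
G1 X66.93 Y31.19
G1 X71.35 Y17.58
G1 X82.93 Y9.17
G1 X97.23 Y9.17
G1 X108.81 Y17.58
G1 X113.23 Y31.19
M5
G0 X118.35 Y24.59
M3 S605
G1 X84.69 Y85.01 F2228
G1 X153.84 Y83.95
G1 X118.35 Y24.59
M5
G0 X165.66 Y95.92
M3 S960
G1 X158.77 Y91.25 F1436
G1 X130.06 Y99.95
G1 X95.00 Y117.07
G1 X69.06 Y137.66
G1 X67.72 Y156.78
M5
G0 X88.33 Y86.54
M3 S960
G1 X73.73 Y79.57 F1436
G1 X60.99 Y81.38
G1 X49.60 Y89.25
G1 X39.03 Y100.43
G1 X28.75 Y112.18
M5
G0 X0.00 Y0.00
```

Machine Y-up, SVG Y-down with viewBox height 213.28, so y_svg = 213.28 − y_machine; X carries over.

Run 1: power S960 maps to stroke `#008000` (cut). The run is open, so emit a `<polyline>` with points (Y-flipped): 108.26,119.85 118.79,135.70 125.42,146.46 128.16,152.13 127.00,152.72 121.94,148.23.

Run 2: the run's S605 means `#0000ff` (score). The run returns to its start, so emit a `<polygon>` with points (Y-flipped): 25.00,97.51 136.16,97.51 136.16,189.56 25.00,189.56.

Run 3: S960 ⇒ cut layer `#008000`. The run returns to its start, so emit a `<polygon>` with points (Y-flipped): 83.24,39.35 211.84,39.35 211.84,116.68 83.24,116.68.

Run 4: S960 ⇒ cut layer `#008000`. The run returns to its start, so emit a `<polygon>` with points (Y-flipped): 113.23,182.09 108.81,168.48 97.23,160.07 82.93,160.07 71.35,168.48 66.93,182.09 71.35,195.70 82.93,204.11 97.23,204.11 108.81,195.70.

Run 5: power S605 maps to stroke `#0000ff` (score). The run returns to its start, so emit a `<polygon>` with points (Y-flipped): 118.35,188.69 84.69,128.27 153.84,129.33.

Run 6: S960 ⇒ cut layer `#008000`. The run is open, so emit a `<polyline>` with points (Y-flipped): 165.66,117.36 158.77,122.03 130.06,113.33 95.00,96.21 69.06,75.62 67.72,56.50.

Run 7: S960 ⇒ cut layer `#008000`. The run is open, so emit a `<polyline>` with points (Y-flipped): 88.33,126.74 73.73,133.71 60.99,131.90 49.60,124.03 39.03,112.85 28.75,101.10.

<svg xmlns="http://www.w3.org/2000/svg" width="276.42mm" height="213.28mm" viewBox="0 0 276.42 213.28">
  <polyline points="108.26,119.85 118.79,135.70 125.42,146.46 128.16,152.13 127.00,152.72 121.94,148.23" fill="none" stroke="#008000"/>
  <polygon points="25.00,97.51 136.16,97.51 136.16,189.56 25.00,189.56" fill="none" stroke="#0000ff"/>
  <polygon points="83.24,39.35 211.84,39.35 211.84,116.68 83.24,116.68" fill="none" stroke="#008000"/>
  <polygon points="113.23,182.09 108.81,168.48 97.23,160.07 82.93,160.07 71.35,168.48 66.93,182.09 71.35,195.70 82.93,204.11 97.23,204.11 108.81,195.70" fill="none" stroke="#008000"/>
  <polygon points="118.35,188.69 84.69,128.27 153.84,129.33" fill="none" stroke="#0000ff"/>
  <polyline points="165.66,117.36 158.77,122.03 130.06,113.33 95.00,96.21 69.06,75.62 67.72,56.50" fill="none" stroke="#008000"/>
  <polyline points="88.33,126.74 73.73,133.71 60.99,131.90 49.60,124.03 39.03,112.85 28.75,101.10" fill="none" stroke="#008000"/>
</svg>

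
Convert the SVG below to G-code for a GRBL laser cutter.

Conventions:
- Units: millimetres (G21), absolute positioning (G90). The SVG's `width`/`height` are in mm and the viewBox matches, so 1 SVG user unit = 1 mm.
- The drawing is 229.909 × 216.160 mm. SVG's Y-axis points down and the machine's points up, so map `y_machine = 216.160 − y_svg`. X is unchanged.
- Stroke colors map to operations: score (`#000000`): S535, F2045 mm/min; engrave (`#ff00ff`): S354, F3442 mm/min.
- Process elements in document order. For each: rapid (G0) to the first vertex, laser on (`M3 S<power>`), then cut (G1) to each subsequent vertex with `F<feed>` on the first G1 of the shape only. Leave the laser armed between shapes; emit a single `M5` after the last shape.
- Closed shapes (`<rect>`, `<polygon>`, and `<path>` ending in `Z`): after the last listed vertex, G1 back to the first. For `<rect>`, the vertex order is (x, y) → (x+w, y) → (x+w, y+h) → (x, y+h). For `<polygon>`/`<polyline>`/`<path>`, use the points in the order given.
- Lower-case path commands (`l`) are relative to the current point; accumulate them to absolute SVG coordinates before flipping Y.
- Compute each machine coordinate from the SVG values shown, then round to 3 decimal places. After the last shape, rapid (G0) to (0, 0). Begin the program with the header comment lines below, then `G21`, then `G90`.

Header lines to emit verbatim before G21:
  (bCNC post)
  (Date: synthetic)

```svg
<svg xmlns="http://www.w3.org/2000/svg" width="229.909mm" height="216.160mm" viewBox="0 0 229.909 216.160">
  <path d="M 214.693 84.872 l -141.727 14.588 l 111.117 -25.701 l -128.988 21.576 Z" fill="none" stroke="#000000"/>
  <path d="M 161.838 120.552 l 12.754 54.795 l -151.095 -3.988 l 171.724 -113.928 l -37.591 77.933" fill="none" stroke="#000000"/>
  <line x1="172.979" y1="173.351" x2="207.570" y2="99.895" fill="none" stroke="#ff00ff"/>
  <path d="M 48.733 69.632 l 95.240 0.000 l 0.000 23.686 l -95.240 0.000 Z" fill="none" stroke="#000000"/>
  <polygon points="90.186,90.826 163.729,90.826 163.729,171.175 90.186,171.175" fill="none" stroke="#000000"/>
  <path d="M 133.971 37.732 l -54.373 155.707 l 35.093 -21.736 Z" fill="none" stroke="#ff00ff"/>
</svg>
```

viewBox `0 0 229.909 216.160` with mm width/height → 1 unit = 1 mm. Flip: y_m = 216.160 − y_svg.

**Shape 1** — `<path>` closed polygon, stroke `#000000` → score (S535, F2045). Machine vertices: (214.693,131.288) → (72.966,116.700) → (184.083,142.401) → (55.095,120.825) → (214.693,131.288). Closed: final G1 returns to the first vertex.

**Shape 2** — `<path>` open polyline, stroke `#000000` → score (S535, F2045). Machine vertices: (161.838,95.608) → (174.592,40.813) → (23.497,44.801) → (195.221,158.729) → (157.630,80.796). Open path.

**Shape 3** — `<line>` line segment, stroke `#ff00ff` → engrave (S354, F3442). Machine vertices: (172.979,42.809) → (207.570,116.265). Open path.

**Shape 4** — `<path>` rectangle, stroke `#000000` → score (S535, F2045). Machine vertices: (48.733,146.528) → (143.973,146.528) → (143.973,122.842) → (48.733,122.842) → (48.733,146.528). Closed: final G1 returns to the first vertex.

**Shape 5** — `<polygon>` rectangle, stroke `#000000` → score (S535, F2045). Machine vertices: (90.186,125.334) → (163.729,125.334) → (163.729,44.985) → (90.186,44.985) → (90.186,125.334). Closed: final G1 returns to the first vertex.

**Shape 6** — `<path>` closed polygon, stroke `#ff00ff` → engrave (S354, F3442). Machine vertices: (133.971,178.428) → (79.598,22.721) → (114.691,44.457) → (133.971,178.428). Closed: final G1 returns to the first vertex.

(bCNC post)
(Date: synthetic)
G21
G90
G0 X214.693 Y131.288
M3 S535
G1 X72.966 Y116.700 F2045
G1 X184.083 Y142.401
G1 X55.095 Y120.825
G1 X214.693 Y131.288
G0 X161.838 Y95.608
M3 S535
G1 X174.592 Y40.813 F2045
G1 X23.497 Y44.801
G1 X195.221 Y158.729
G1 X157.630 Y80.796
G0 X172.979 Y42.809
M3 S354
G1 X207.570 Y116.265 F3442
G0 X48.733 Y146.528
M3 S535
G1 X143.973 Y146.528 F2045
G1 X143.973 Y122.842
G1 X48.733 Y122.842
G1 X48.733 Y146.528
G0 X90.186 Y125.334
M3 S535
G1 X163.729 Y125.334 F2045
G1 X163.729 Y44.985
G1 X90.186 Y44.985
G1 X90.186 Y125.334
G0 X133.971 Y178.428
M3 S354
G1 X79.598 Y22.721 F3442
G1 X114.691 Y44.457
G1 X133.971 Y178.428
M5
G0 X0.000 Y0.000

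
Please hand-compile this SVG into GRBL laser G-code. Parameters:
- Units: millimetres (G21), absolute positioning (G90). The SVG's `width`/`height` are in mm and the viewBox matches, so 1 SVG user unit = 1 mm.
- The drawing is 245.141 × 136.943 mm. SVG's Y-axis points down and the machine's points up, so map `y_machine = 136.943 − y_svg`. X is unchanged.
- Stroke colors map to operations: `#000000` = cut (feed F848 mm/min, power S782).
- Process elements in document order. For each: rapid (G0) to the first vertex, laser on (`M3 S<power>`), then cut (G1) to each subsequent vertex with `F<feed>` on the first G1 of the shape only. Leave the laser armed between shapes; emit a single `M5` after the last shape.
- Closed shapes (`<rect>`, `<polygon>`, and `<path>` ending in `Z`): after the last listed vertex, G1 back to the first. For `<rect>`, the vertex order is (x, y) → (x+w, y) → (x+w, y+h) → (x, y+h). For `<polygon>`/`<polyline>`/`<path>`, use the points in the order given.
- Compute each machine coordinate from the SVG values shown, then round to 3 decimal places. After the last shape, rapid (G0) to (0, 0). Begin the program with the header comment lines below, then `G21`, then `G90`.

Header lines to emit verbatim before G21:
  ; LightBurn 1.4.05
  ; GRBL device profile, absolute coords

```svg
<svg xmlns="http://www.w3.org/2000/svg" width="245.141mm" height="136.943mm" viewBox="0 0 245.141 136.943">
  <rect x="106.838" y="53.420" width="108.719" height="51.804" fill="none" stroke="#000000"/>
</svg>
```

Since the viewBox matches the mm dimensions, user units are millimetres directly. The only transform is the Y-flip y_m = 136.943 − y_svg.

Shape 1 is a rectangle drawn with `<rect>`. Its stroke #000000 means cut at S782, F848. After flipping Y the toolpath is (106.838,83.523) → (215.557,83.523) → (215.557,31.719) → (106.838,31.719) → (106.838,83.523), returning to the start.

; LightBurn 1.4.05
; GRBL device profile, absolute coords
G21
G90
G0 X106.838 Y83.523
M3 S782
G1 X215.557 Y83.523 F848
G1 X215.557 Y31.719
G1 X106.838 Y31.719
G1 X106.838 Y83.523
M5
G0 X0.000 Y0.000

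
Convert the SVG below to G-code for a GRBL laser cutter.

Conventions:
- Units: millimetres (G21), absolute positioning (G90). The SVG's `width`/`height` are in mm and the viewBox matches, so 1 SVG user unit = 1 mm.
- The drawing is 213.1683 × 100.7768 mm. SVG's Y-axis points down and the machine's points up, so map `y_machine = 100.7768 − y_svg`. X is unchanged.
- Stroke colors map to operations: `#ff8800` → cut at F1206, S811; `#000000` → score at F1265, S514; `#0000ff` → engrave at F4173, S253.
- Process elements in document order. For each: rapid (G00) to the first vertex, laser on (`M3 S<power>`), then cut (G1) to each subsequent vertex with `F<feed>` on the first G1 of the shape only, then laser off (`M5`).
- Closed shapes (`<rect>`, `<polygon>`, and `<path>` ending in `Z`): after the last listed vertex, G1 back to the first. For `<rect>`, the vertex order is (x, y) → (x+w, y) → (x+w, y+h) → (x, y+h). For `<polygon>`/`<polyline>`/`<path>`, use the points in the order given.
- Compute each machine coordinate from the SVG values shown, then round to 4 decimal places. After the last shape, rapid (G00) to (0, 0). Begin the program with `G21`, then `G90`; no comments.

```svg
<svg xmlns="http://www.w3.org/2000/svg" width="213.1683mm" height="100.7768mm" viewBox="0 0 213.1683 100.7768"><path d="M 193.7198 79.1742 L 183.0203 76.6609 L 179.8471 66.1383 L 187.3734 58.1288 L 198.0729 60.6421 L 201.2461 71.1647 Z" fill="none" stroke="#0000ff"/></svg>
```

1 u = 1 mm; y_m = 100.7768 − y.

[1] `<path>` regular polygon, #0000ff→engrave S253 F4173: (193.7198,21.6026) → (183.0203,24.1159) → (179.8471,34.6385) → (187.3734,42.6480) → (198.0729,40.1347) → (201.2461,29.6121) → (193.7198,21.6026) (closed)

G21
G90
G00 X193.7198 Y21.6026
M3 S253
G1 X183.0203 Y24.1159 F4173
G1 X179.8471 Y34.6385
G1 X187.3734 Y42.6480
G1 X198.0729 Y40.1347
G1 X201.2461 Y29.6121
G1 X193.7198 Y21.6026
M5
G00 X0.0000 Y0.0000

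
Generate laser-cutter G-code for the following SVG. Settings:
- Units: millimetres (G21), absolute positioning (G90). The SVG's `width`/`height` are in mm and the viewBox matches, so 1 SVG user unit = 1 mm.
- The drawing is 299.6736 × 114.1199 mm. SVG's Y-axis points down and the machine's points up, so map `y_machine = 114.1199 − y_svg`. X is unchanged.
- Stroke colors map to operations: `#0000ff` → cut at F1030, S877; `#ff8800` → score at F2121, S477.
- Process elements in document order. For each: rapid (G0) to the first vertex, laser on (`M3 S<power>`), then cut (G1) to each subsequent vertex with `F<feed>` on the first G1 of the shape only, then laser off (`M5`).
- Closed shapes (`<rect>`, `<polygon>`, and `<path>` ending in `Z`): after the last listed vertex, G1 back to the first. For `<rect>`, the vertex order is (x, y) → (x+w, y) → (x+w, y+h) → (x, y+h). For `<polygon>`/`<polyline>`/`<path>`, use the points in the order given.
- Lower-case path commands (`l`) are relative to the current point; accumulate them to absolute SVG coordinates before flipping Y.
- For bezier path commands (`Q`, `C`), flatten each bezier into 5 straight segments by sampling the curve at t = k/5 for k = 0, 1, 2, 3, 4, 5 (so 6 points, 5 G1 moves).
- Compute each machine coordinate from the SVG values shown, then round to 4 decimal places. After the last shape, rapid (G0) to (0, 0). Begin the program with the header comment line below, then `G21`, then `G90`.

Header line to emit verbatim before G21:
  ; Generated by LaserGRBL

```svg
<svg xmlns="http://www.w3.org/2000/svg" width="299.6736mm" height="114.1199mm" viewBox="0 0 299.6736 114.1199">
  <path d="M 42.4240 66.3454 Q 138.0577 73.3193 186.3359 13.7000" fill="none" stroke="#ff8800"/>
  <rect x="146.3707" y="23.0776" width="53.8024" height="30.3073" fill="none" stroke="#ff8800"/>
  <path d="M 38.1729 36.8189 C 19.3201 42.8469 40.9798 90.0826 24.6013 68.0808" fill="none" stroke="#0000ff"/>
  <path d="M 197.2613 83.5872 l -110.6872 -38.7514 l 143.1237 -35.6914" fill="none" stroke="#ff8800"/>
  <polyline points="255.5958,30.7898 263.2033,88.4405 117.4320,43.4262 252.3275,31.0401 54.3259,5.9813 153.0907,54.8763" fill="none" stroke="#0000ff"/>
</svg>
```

; Generated by LaserGRBL
G21
G90
G0 X42.4240 Y47.7745
M3 S477
G1 X78.7833 Y47.6487 F2121
G1 X111.3541 Y52.8503
G1 X140.1365 Y63.3794
G1 X165.1304 Y79.2359
G1 X186.3359 Y100.4199
M5
G0 X146.3707 Y91.0423
M3 S477
G1 X200.1731 Y91.0423 F2121
G1 X200.1731 Y60.7350
G1 X146.3707 Y60.7350
G1 X146.3707 Y91.0423
M5
G0 X38.1729 Y77.3010
M3 S877
G1 X31.0943 Y69.6228 F1030
G1 X29.9683 Y57.3562
G1 X31.0244 Y45.8024
G1 X30.4922 Y40.2630
G1 X24.6013 Y46.0391
M5
G0 X197.2613 Y30.5327
M3 S477
G1 X86.5741 Y69.2841 F2121
G1 X229.6978 Y104.9755
M5
G0 X255.5958 Y83.3301
M3 S877
G1 X263.2033 Y25.6794 F1030
G1 X117.4320 Y70.6937
G1 X252.3275 Y83.0798
G1 X54.3259 Y108.1386
G1 X153.0907 Y59.2436
M5
G0 X0.0000 Y0.0000

Since the viewBox matches the mm dimensions, user units are millimetres directly. The only transform is the Y-flip y_m = 114.1199 − y_svg.

Shape 1 is a quadratic bezier drawn with `<path>`. Its stroke #ff8800 means score at S477, F2121. After flipping Y the toolpath is (42.4240,47.7745) → (78.7833,47.6487) → (111.3541,52.8503) → (140.1365,63.3794) → (165.1304,79.2359) → (186.3359,100.4199).

Shape 2 is a rectangle drawn with `<rect>`. Its stroke #ff8800 means score at S477, F2121. After flipping Y the toolpath is (146.3707,91.0423) → (200.1731,91.0423) → (200.1731,60.7350) → (146.3707,60.7350) → (146.3707,91.0423), returning to the start.

Shape 3 is a cubic bezier drawn with `<path>`. Its stroke #0000ff means cut at S877, F1030. After flipping Y the toolpath is (38.1729,77.3010) → (31.0943,69.6228) → (29.9683,57.3562) → (31.0244,45.8024) → (30.4922,40.2630) → (24.6013,46.0391).

Shape 4 is a open polyline drawn with `<path>`. Its stroke #ff8800 means score at S477, F2121. After flipping Y the toolpath is (197.2613,30.5327) → (86.5741,69.2841) → (229.6978,104.9755).

Shape 5 is a open polyline drawn with `<polyline>`. Its stroke #0000ff means cut at S877, F1030. After flipping Y the toolpath is (255.5958,83.3301) → (263.2033,25.6794) → (117.4320,70.6937) → (252.3275,83.0798) → (54.3259,108.1386) → (153.0907,59.2436).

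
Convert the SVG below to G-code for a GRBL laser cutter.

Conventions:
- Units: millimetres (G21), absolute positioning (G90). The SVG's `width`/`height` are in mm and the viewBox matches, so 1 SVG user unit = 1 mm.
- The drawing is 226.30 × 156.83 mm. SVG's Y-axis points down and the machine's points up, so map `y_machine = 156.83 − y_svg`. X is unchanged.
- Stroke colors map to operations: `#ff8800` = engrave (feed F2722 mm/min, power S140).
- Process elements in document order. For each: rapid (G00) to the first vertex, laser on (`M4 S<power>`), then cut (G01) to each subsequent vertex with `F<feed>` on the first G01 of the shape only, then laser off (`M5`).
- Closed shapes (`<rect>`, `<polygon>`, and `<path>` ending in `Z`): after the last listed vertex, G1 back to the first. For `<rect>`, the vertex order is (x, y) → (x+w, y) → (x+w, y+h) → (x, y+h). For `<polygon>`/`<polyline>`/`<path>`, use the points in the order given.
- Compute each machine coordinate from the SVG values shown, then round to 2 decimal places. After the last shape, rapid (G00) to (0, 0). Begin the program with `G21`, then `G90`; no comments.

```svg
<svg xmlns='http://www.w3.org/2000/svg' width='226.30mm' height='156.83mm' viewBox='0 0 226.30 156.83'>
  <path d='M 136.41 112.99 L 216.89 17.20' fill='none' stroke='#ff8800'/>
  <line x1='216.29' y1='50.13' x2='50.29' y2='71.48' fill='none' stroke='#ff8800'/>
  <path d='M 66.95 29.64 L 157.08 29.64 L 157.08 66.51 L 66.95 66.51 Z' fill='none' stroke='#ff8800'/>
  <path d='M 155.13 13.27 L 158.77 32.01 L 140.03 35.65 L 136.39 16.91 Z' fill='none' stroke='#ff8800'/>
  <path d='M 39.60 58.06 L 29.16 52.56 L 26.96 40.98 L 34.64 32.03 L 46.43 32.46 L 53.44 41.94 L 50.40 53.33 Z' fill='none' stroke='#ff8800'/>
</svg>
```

1 u = 1 mm; y_m = 156.83 − y.

[1] `<path>` line segment, #ff8800→engrave S140 F2722: (136.41,43.84) → (216.89,139.63)

[2] `<line>` line segment, #ff8800→engrave S140 F2722: (216.29,106.70) → (50.29,85.35)

[3] `<path>` rectangle, #ff8800→engrave S140 F2722: (66.95,127.19) → (157.08,127.19) → (157.08,90.32) → (66.95,90.32) → (66.95,127.19) (closed)

[4] `<path>` regular polygon, #ff8800→engrave S140 F2722: (155.13,143.56) → (158.77,124.82) → (140.03,121.18) → (136.39,139.92) → (155.13,143.56) (closed)

[5] `<path>` regular polygon, #ff8800→engrave S140 F2722: (39.60,98.77) → (29.16,104.27) → (26.96,115.85) → (34.64,124.80) → (46.43,124.37) → (53.44,114.89) → (50.40,103.50) → (39.60,98.77) (closed)

G21
G90
G00 X136.41 Y43.84
M4 S140
G01 X216.89 Y139.63 F2722
M5
G00 X216.29 Y106.70
M4 S140
G01 X50.29 Y85.35 F2722
M5
G00 X66.95 Y127.19
M4 S140
G01 X157.08 Y127.19 F2722
G01 X157.08 Y90.32
G01 X66.95 Y90.32
G01 X66.95 Y127.19
M5
G00 X155.13 Y143.56
M4 S140
G01 X158.77 Y124.82 F2722
G01 X140.03 Y121.18
G01 X136.39 Y139.92
G01 X155.13 Y143.56
M5
G00 X39.60 Y98.77
M4 S140
G01 X29.16 Y104.27 F2722
G01 X26.96 Y115.85
G01 X34.64 Y124.80
G01 X46.43 Y124.37
G01 X53.44 Y114.89
G01 X50.40 Y103.50
G01 X39.60 Y98.77
M5
G00 X0.00 Y0.00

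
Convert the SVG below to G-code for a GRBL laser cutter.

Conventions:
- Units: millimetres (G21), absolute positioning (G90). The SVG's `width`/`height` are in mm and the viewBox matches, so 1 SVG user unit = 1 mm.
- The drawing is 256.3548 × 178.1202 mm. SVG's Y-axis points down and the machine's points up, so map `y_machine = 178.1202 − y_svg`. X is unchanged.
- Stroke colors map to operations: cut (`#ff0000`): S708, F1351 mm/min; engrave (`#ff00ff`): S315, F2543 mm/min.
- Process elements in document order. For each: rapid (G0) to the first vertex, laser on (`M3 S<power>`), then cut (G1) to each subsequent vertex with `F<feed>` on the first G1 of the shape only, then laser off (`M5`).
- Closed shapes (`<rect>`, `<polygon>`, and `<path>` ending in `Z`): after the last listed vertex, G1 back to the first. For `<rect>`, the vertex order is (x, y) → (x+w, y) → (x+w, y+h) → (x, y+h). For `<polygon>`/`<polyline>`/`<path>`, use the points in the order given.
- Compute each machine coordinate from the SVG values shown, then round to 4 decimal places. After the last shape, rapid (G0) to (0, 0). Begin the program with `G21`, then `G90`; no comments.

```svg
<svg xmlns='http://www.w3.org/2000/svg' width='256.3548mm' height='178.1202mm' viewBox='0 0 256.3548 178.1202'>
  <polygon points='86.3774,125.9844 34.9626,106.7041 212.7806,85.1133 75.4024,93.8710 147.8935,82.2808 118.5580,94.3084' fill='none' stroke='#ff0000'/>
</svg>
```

G21
G90
G0 X86.3774 Y52.1358
M3 S708
G1 X34.9626 Y71.4161 F1351
G1 X212.7806 Y93.0069
G1 X75.4024 Y84.2492
G1 X147.8935 Y95.8394
G1 X118.5580 Y83.8118
G1 X86.3774 Y52.1358
M5
G0 X0.0000 Y0.0000

Since the viewBox matches the mm dimensions, user units are millimetres directly. The only transform is the Y-flip y_m = 178.1202 − y_svg.

Shape 1 is a closed polygon drawn with `<polygon>`. Its stroke #ff0000 means cut at S708, F1351. After flipping Y the toolpath is (86.3774,52.1358) → (34.9626,71.4161) → (212.7806,93.0069) → (75.4024,84.2492) → (147.8935,95.8394) → (118.5580,83.8118) → (86.3774,52.1358), returning to the start.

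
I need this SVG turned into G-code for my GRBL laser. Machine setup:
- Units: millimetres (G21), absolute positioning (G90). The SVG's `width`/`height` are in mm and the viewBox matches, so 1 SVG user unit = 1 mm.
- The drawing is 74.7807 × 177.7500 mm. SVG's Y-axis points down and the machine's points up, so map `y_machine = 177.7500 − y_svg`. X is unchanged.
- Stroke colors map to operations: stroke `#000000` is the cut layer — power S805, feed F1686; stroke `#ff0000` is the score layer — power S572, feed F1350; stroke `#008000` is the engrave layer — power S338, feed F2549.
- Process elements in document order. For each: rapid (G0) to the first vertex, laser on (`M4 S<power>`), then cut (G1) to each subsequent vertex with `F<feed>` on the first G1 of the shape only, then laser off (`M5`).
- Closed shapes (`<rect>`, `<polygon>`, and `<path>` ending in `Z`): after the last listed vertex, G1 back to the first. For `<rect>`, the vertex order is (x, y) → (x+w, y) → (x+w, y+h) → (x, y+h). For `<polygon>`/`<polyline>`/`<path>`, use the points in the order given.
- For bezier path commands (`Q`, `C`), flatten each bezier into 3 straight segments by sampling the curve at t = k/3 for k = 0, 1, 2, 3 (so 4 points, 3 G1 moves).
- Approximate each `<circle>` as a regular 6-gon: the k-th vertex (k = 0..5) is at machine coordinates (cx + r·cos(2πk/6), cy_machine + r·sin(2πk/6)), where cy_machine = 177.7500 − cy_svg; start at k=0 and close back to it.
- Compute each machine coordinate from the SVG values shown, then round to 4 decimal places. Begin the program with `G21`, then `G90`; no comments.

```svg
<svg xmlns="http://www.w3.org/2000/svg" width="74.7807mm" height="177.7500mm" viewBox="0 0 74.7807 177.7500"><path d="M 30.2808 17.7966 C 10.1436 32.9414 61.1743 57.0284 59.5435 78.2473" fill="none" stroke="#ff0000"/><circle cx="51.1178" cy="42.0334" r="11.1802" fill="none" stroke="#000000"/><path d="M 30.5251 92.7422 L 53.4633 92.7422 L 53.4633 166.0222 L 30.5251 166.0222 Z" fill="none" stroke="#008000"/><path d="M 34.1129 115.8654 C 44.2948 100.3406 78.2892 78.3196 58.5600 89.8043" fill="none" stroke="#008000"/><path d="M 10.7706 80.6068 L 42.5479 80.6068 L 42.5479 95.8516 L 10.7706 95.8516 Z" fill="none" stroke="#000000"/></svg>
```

1 u = 1 mm; y_m = 177.7500 − y.

[1] `<path>` cubic bezier, #ff0000→score S572 F1350: (30.2808,159.9534) → (29.2800,142.2653) → (48.2067,121.2402) → (59.5435,99.5027)

[2] `<circle>` circle, #000000→cut S805 F1686: (62.2980,135.7166) → (56.7079,145.3989) → (45.5277,145.3989) → (39.9376,135.7166) → (45.5277,126.0343) → (56.7079,126.0343) → (62.2980,135.7166) (closed)

[3] `<path>` rectangle, #008000→engrave S338 F2549: (30.5251,85.0078) → (53.4633,85.0078) → (53.4633,11.7278) → (30.5251,11.7278) → (30.5251,85.0078) (closed)

[4] `<path>` cubic bezier, #008000→engrave S338 F2549: (34.1129,61.8846) → (49.3606,78.0932) → (63.2530,89.7434) → (58.5600,87.9457)

[5] `<path>` rectangle, #000000→cut S805 F1686: (10.7706,97.1432) → (42.5479,97.1432) → (42.5479,81.8984) → (10.7706,81.8984) → (10.7706,97.1432) (closed)

G21
G90
G0 X30.2808 Y159.9534
M4 S572
G1 X29.2800 Y142.2653 F1350
G1 X48.2067 Y121.2402
G1 X59.5435 Y99.5027
M5
G0 X62.2980 Y135.7166
M4 S805
G1 X56.7079 Y145.3989 F1686
G1 X45.5277 Y145.3989
G1 X39.9376 Y135.7166
G1 X45.5277 Y126.0343
G1 X56.7079 Y126.0343
G1 X62.2980 Y135.7166
M5
G0 X30.5251 Y85.0078
M4 S338
G1 X53.4633 Y85.0078 F2549
G1 X53.4633 Y11.7278
G1 X30.5251 Y11.7278
G1 X30.5251 Y85.0078
M5
G0 X34.1129 Y61.8846
M4 S338
G1 X49.3606 Y78.0932 F2549
G1 X63.2530 Y89.7434
G1 X58.5600 Y87.9457
M5
G0 X10.7706 Y97.1432
M4 S805
G1 X42.5479 Y97.1432 F1686
G1 X42.5479 Y81.8984
G1 X10.7706 Y81.8984
G1 X10.7706 Y97.1432
M5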